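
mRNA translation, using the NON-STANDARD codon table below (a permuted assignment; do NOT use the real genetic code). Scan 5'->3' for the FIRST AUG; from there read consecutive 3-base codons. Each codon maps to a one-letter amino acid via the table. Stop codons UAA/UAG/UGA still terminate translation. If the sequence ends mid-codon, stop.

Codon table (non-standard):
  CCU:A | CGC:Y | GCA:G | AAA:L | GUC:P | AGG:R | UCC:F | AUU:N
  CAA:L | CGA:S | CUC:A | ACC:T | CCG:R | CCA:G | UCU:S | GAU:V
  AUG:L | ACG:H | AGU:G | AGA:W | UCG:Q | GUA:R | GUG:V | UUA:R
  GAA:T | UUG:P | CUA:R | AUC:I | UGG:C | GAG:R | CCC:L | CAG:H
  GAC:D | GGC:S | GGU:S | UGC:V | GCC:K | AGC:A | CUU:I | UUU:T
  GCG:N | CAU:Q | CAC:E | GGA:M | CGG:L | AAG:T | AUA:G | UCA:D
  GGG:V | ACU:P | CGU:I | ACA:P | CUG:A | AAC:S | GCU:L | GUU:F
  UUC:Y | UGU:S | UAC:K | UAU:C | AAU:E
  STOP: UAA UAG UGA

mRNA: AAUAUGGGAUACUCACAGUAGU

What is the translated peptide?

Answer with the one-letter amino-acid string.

start AUG at pos 3
pos 3: AUG -> L; peptide=L
pos 6: GGA -> M; peptide=LM
pos 9: UAC -> K; peptide=LMK
pos 12: UCA -> D; peptide=LMKD
pos 15: CAG -> H; peptide=LMKDH
pos 18: UAG -> STOP

Answer: LMKDH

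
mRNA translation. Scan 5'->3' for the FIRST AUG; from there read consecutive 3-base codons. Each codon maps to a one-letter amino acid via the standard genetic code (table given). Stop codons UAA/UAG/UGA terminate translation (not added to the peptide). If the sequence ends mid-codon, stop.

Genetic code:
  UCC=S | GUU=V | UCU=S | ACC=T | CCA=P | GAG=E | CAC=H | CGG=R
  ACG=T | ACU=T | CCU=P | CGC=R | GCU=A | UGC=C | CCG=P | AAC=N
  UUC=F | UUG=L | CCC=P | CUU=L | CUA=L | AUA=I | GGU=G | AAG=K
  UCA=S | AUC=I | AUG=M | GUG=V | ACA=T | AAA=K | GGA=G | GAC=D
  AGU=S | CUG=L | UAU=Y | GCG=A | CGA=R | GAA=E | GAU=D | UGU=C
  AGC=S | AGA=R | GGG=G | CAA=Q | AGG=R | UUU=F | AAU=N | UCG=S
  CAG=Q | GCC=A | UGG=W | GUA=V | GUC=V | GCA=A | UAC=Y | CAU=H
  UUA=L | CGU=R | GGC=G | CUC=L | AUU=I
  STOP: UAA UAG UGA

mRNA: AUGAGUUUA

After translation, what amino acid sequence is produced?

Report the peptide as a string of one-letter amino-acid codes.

start AUG at pos 0
pos 0: AUG -> M; peptide=M
pos 3: AGU -> S; peptide=MS
pos 6: UUA -> L; peptide=MSL
pos 9: only 0 nt remain (<3), stop (end of mRNA)

Answer: MSL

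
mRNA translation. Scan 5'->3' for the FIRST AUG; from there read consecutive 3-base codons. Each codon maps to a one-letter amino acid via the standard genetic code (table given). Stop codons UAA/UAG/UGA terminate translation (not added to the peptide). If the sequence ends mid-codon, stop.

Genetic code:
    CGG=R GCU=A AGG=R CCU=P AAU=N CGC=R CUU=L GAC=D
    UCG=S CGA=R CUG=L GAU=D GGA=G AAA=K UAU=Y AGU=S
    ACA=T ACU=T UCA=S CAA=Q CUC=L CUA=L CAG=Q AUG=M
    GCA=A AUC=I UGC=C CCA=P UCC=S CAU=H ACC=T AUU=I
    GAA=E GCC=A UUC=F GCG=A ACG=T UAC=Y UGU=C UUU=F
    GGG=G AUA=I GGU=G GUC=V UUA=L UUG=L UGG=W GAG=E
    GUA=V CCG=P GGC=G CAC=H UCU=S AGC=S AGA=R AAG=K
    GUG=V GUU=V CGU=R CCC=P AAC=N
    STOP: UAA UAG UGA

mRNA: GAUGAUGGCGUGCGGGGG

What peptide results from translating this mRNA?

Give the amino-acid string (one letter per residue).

start AUG at pos 1
pos 1: AUG -> M; peptide=M
pos 4: AUG -> M; peptide=MM
pos 7: GCG -> A; peptide=MMA
pos 10: UGC -> C; peptide=MMAC
pos 13: GGG -> G; peptide=MMACG
pos 16: only 2 nt remain (<3), stop (end of mRNA)

Answer: MMACG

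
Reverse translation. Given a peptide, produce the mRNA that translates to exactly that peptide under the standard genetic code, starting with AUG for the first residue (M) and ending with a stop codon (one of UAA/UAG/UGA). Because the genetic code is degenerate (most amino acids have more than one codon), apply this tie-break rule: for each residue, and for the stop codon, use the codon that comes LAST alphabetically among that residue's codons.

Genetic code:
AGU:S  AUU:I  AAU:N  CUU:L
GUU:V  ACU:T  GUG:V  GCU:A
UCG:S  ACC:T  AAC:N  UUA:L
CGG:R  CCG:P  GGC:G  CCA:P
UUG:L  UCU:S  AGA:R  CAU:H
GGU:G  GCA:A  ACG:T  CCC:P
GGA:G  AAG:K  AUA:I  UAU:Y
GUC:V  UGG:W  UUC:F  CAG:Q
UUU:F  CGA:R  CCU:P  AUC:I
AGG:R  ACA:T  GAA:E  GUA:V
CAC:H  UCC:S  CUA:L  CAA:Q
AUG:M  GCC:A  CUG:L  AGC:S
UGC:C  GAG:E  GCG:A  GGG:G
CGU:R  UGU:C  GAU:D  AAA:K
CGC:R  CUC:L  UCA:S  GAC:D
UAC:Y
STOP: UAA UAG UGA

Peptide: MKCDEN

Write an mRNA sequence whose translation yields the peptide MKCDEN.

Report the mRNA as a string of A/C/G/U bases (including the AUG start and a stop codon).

residue 1: M -> AUG (start codon)
residue 2: K codons sorted = AAA,AAG -> pick last = AAG
residue 3: C codons sorted = UGC,UGU -> pick last = UGU
residue 4: D codons sorted = GAC,GAU -> pick last = GAU
residue 5: E codons sorted = GAA,GAG -> pick last = GAG
residue 6: N codons sorted = AAC,AAU -> pick last = AAU
terminator: stop codons sorted = UAA,UAG,UGA -> pick last = UGA

Answer: mRNA: AUGAAGUGUGAUGAGAAUUGA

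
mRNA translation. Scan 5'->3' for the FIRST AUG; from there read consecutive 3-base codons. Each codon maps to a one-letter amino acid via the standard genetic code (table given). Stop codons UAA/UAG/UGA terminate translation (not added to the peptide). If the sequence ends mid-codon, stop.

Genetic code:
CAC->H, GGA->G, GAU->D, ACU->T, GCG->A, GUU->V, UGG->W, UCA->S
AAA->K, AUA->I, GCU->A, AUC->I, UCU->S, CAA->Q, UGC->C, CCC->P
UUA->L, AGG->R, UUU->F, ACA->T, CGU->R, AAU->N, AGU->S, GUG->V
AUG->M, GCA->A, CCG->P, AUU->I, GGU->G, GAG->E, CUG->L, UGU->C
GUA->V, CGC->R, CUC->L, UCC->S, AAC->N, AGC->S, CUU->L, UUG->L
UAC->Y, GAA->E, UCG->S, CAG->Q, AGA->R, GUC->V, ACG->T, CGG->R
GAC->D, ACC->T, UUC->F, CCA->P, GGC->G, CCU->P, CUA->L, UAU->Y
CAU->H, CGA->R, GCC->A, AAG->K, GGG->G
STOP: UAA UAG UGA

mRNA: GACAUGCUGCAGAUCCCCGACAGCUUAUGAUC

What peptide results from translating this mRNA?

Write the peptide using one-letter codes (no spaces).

start AUG at pos 3
pos 3: AUG -> M; peptide=M
pos 6: CUG -> L; peptide=ML
pos 9: CAG -> Q; peptide=MLQ
pos 12: AUC -> I; peptide=MLQI
pos 15: CCC -> P; peptide=MLQIP
pos 18: GAC -> D; peptide=MLQIPD
pos 21: AGC -> S; peptide=MLQIPDS
pos 24: UUA -> L; peptide=MLQIPDSL
pos 27: UGA -> STOP

Answer: MLQIPDSL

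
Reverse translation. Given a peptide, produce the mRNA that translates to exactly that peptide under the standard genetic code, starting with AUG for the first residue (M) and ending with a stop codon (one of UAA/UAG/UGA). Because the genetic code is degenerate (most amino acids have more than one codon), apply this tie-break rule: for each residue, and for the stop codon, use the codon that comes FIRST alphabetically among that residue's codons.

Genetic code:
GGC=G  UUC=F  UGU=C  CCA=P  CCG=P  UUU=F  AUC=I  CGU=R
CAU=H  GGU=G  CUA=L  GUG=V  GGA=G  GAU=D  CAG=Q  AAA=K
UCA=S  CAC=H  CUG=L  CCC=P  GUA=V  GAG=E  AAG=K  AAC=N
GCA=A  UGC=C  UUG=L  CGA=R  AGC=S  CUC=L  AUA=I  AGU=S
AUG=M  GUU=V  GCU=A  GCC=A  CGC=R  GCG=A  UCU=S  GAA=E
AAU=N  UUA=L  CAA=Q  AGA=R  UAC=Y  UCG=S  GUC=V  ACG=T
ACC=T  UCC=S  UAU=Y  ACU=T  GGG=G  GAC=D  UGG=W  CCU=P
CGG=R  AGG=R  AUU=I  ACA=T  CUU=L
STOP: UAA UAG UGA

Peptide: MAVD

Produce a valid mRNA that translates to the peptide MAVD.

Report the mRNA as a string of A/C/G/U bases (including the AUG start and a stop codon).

residue 1: M -> AUG (start codon)
residue 2: A codons sorted = GCA,GCC,GCG,GCU -> pick first = GCA
residue 3: V codons sorted = GUA,GUC,GUG,GUU -> pick first = GUA
residue 4: D codons sorted = GAC,GAU -> pick first = GAC
terminator: stop codons sorted = UAA,UAG,UGA -> pick first = UAA

Answer: mRNA: AUGGCAGUAGACUAA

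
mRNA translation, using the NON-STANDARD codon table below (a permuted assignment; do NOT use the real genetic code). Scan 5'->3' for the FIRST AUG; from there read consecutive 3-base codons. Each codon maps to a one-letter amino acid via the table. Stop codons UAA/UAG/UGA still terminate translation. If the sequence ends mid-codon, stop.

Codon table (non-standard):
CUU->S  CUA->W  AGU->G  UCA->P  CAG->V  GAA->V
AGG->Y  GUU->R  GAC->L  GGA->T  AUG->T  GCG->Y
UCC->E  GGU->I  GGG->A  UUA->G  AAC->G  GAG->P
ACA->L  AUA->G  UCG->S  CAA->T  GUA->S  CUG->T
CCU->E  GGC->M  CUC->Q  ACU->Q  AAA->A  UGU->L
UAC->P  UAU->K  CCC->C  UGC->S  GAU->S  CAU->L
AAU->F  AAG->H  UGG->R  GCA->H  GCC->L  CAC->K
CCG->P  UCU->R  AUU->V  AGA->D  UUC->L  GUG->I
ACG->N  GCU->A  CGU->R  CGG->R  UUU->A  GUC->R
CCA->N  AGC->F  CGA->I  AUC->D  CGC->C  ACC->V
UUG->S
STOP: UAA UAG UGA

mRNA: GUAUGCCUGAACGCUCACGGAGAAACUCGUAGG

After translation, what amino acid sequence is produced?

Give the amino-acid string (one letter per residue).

start AUG at pos 2
pos 2: AUG -> T; peptide=T
pos 5: CCU -> E; peptide=TE
pos 8: GAA -> V; peptide=TEV
pos 11: CGC -> C; peptide=TEVC
pos 14: UCA -> P; peptide=TEVCP
pos 17: CGG -> R; peptide=TEVCPR
pos 20: AGA -> D; peptide=TEVCPRD
pos 23: AAC -> G; peptide=TEVCPRDG
pos 26: UCG -> S; peptide=TEVCPRDGS
pos 29: UAG -> STOP

Answer: TEVCPRDGS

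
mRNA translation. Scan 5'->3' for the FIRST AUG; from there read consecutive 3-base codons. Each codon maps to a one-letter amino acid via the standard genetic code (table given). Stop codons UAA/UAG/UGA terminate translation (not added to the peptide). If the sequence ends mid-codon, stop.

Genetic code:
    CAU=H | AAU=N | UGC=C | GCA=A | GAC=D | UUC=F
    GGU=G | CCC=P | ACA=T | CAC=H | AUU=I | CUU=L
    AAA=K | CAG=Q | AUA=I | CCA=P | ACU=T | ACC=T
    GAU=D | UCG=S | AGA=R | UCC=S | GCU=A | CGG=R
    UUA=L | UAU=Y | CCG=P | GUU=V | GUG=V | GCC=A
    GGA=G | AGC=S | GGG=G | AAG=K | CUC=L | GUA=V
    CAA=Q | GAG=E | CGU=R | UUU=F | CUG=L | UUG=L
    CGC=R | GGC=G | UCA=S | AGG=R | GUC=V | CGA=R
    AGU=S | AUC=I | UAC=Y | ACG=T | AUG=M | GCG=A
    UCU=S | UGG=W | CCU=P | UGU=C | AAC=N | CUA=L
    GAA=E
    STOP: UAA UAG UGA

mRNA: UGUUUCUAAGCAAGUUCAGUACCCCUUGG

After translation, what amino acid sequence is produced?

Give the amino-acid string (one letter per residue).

Answer: (empty: no AUG start codon)

Derivation:
no AUG start codon found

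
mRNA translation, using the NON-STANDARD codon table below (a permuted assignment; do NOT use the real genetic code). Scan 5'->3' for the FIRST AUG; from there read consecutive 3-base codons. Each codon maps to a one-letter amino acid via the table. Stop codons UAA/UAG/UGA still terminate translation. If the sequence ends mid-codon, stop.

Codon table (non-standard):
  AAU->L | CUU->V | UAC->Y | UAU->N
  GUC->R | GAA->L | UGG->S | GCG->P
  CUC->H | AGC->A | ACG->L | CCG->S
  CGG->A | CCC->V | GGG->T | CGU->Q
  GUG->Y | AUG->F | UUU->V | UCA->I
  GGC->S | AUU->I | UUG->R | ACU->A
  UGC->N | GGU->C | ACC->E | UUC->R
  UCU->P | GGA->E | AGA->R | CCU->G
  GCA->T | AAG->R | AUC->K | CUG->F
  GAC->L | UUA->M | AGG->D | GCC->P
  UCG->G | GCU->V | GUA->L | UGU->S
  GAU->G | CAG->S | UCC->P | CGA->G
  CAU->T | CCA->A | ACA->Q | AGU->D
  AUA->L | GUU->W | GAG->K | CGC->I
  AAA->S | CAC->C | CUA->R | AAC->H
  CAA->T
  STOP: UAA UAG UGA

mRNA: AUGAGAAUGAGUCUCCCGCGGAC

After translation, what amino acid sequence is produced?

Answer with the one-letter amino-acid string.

Answer: FRFDHSA

Derivation:
start AUG at pos 0
pos 0: AUG -> F; peptide=F
pos 3: AGA -> R; peptide=FR
pos 6: AUG -> F; peptide=FRF
pos 9: AGU -> D; peptide=FRFD
pos 12: CUC -> H; peptide=FRFDH
pos 15: CCG -> S; peptide=FRFDHS
pos 18: CGG -> A; peptide=FRFDHSA
pos 21: only 2 nt remain (<3), stop (end of mRNA)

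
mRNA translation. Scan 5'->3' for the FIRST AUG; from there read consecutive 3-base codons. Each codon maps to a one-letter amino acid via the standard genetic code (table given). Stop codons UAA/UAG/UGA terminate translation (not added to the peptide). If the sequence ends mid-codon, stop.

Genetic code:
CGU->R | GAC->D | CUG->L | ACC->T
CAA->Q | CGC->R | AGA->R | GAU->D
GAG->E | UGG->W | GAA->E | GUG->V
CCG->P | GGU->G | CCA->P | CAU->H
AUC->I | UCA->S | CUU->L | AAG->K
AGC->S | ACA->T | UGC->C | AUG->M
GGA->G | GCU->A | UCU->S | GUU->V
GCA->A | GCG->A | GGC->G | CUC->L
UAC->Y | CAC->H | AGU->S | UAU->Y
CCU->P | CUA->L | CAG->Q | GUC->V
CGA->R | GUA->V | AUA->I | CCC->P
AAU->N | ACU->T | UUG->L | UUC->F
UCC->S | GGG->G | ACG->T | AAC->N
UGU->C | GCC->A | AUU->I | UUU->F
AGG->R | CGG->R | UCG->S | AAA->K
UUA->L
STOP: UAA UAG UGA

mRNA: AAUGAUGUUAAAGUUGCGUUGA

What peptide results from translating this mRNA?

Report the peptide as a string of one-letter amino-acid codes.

Answer: MMLKLR

Derivation:
start AUG at pos 1
pos 1: AUG -> M; peptide=M
pos 4: AUG -> M; peptide=MM
pos 7: UUA -> L; peptide=MML
pos 10: AAG -> K; peptide=MMLK
pos 13: UUG -> L; peptide=MMLKL
pos 16: CGU -> R; peptide=MMLKLR
pos 19: UGA -> STOP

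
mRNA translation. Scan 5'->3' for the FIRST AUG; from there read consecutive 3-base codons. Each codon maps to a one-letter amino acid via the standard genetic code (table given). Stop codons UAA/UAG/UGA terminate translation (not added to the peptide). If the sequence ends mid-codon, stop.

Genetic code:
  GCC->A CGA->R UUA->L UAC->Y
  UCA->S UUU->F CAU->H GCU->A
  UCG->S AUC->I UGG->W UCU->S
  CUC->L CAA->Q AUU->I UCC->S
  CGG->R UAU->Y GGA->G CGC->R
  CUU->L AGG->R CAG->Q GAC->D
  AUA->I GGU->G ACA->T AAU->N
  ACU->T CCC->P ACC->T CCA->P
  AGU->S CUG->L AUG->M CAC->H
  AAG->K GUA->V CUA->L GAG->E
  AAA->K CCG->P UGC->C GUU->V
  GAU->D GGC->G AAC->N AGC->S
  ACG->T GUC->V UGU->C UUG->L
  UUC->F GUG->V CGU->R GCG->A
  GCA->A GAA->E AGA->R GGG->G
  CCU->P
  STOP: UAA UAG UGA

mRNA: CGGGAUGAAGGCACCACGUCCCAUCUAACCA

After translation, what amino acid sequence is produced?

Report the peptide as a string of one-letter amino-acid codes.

start AUG at pos 4
pos 4: AUG -> M; peptide=M
pos 7: AAG -> K; peptide=MK
pos 10: GCA -> A; peptide=MKA
pos 13: CCA -> P; peptide=MKAP
pos 16: CGU -> R; peptide=MKAPR
pos 19: CCC -> P; peptide=MKAPRP
pos 22: AUC -> I; peptide=MKAPRPI
pos 25: UAA -> STOP

Answer: MKAPRPI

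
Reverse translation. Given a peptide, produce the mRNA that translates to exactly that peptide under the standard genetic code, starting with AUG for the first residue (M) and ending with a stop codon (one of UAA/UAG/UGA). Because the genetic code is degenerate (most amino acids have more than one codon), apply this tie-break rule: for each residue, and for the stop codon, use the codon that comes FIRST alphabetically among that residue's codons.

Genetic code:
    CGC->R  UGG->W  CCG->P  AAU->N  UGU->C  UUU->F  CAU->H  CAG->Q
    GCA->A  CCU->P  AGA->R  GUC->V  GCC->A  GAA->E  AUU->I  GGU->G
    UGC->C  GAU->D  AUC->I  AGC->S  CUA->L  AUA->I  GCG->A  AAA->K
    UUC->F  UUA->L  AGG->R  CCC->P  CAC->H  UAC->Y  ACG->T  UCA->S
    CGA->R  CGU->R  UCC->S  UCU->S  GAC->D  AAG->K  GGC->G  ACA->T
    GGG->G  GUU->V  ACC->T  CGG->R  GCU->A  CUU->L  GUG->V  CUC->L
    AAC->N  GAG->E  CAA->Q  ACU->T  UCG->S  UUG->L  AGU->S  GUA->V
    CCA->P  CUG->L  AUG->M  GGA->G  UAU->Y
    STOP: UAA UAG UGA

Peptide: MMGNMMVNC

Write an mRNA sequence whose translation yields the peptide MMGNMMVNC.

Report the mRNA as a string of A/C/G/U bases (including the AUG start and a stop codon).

residue 1: M -> AUG (start codon)
residue 2: M -> AUG (only codon)
residue 3: G codons sorted = GGA,GGC,GGG,GGU -> pick first = GGA
residue 4: N codons sorted = AAC,AAU -> pick first = AAC
residue 5: M -> AUG (only codon)
residue 6: M -> AUG (only codon)
residue 7: V codons sorted = GUA,GUC,GUG,GUU -> pick first = GUA
residue 8: N codons sorted = AAC,AAU -> pick first = AAC
residue 9: C codons sorted = UGC,UGU -> pick first = UGC
terminator: stop codons sorted = UAA,UAG,UGA -> pick first = UAA

Answer: mRNA: AUGAUGGGAAACAUGAUGGUAAACUGCUAA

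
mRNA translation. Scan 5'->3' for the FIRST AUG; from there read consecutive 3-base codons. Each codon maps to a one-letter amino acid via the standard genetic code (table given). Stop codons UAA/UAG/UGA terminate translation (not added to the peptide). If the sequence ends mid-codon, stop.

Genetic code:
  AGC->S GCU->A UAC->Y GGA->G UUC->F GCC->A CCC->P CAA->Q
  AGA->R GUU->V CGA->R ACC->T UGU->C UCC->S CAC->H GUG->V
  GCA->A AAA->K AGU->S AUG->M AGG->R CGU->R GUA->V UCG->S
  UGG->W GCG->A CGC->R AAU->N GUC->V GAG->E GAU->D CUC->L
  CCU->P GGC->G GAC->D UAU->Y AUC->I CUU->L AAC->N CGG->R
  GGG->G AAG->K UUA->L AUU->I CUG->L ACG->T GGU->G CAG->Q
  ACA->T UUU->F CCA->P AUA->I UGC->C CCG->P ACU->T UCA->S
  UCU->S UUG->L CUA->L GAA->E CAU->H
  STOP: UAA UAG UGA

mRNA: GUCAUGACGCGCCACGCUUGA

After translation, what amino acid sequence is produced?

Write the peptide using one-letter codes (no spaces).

start AUG at pos 3
pos 3: AUG -> M; peptide=M
pos 6: ACG -> T; peptide=MT
pos 9: CGC -> R; peptide=MTR
pos 12: CAC -> H; peptide=MTRH
pos 15: GCU -> A; peptide=MTRHA
pos 18: UGA -> STOP

Answer: MTRHA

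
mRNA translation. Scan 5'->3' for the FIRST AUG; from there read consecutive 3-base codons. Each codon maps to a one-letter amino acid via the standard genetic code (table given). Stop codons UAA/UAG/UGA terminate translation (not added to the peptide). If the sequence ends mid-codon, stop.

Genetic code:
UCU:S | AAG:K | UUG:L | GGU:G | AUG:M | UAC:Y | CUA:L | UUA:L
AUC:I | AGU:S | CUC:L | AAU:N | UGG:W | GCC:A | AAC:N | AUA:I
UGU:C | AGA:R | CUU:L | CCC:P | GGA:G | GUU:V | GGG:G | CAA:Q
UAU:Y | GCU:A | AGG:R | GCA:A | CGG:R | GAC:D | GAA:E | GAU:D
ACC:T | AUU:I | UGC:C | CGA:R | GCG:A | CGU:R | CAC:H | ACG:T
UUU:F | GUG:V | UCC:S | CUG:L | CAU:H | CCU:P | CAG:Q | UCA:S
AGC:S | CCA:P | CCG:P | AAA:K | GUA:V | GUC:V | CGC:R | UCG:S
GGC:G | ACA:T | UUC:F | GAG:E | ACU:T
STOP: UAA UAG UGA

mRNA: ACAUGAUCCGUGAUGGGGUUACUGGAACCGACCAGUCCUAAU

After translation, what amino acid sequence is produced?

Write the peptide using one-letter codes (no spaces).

start AUG at pos 2
pos 2: AUG -> M; peptide=M
pos 5: AUC -> I; peptide=MI
pos 8: CGU -> R; peptide=MIR
pos 11: GAU -> D; peptide=MIRD
pos 14: GGG -> G; peptide=MIRDG
pos 17: GUU -> V; peptide=MIRDGV
pos 20: ACU -> T; peptide=MIRDGVT
pos 23: GGA -> G; peptide=MIRDGVTG
pos 26: ACC -> T; peptide=MIRDGVTGT
pos 29: GAC -> D; peptide=MIRDGVTGTD
pos 32: CAG -> Q; peptide=MIRDGVTGTDQ
pos 35: UCC -> S; peptide=MIRDGVTGTDQS
pos 38: UAA -> STOP

Answer: MIRDGVTGTDQS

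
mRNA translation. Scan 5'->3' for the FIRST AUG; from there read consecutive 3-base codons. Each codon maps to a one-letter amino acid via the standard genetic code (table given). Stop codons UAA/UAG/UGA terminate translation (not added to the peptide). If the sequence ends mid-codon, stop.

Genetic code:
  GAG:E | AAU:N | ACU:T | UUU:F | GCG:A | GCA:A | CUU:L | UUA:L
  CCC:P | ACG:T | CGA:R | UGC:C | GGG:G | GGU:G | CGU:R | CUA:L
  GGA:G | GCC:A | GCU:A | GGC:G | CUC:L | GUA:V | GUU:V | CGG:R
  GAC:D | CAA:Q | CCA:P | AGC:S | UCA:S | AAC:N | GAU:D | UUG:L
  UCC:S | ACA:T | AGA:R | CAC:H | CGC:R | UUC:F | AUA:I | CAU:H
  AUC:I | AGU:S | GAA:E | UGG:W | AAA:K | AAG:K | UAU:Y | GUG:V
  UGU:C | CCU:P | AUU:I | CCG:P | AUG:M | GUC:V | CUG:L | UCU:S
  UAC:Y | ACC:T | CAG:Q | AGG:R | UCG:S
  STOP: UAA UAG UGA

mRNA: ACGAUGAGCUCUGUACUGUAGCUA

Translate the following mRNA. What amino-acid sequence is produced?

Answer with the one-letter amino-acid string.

Answer: MSSVL

Derivation:
start AUG at pos 3
pos 3: AUG -> M; peptide=M
pos 6: AGC -> S; peptide=MS
pos 9: UCU -> S; peptide=MSS
pos 12: GUA -> V; peptide=MSSV
pos 15: CUG -> L; peptide=MSSVL
pos 18: UAG -> STOP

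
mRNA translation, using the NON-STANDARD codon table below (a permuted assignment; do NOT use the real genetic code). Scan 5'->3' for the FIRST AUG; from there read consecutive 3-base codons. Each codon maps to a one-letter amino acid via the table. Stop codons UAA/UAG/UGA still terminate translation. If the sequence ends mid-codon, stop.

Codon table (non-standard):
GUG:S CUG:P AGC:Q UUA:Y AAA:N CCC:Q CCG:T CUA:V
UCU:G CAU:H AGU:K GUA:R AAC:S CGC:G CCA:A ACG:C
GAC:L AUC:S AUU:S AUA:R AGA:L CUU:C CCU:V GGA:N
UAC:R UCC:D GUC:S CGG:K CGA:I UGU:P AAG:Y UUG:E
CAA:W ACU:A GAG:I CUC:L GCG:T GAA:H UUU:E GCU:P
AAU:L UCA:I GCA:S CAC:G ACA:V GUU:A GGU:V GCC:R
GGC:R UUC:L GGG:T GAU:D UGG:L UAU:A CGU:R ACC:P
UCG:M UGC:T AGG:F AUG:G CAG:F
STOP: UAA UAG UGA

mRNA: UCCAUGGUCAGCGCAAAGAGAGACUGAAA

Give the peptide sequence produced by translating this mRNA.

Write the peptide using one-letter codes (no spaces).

Answer: GSQSYLL

Derivation:
start AUG at pos 3
pos 3: AUG -> G; peptide=G
pos 6: GUC -> S; peptide=GS
pos 9: AGC -> Q; peptide=GSQ
pos 12: GCA -> S; peptide=GSQS
pos 15: AAG -> Y; peptide=GSQSY
pos 18: AGA -> L; peptide=GSQSYL
pos 21: GAC -> L; peptide=GSQSYLL
pos 24: UGA -> STOP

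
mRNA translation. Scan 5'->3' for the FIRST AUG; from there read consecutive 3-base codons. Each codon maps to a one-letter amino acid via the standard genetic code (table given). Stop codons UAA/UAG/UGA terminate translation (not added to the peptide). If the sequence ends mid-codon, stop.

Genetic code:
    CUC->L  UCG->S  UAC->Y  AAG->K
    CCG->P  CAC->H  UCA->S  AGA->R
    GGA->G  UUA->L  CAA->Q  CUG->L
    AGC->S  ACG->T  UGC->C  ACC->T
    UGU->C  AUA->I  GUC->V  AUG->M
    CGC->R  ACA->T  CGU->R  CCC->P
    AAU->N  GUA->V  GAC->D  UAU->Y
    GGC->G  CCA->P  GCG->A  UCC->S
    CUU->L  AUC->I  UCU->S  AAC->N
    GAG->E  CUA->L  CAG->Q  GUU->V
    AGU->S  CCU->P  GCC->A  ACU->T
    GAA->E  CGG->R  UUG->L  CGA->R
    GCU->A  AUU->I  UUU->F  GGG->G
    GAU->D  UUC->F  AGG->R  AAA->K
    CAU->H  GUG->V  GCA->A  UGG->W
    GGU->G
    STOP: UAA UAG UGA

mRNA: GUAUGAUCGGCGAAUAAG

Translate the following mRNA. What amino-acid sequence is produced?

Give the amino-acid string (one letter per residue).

start AUG at pos 2
pos 2: AUG -> M; peptide=M
pos 5: AUC -> I; peptide=MI
pos 8: GGC -> G; peptide=MIG
pos 11: GAA -> E; peptide=MIGE
pos 14: UAA -> STOP

Answer: MIGE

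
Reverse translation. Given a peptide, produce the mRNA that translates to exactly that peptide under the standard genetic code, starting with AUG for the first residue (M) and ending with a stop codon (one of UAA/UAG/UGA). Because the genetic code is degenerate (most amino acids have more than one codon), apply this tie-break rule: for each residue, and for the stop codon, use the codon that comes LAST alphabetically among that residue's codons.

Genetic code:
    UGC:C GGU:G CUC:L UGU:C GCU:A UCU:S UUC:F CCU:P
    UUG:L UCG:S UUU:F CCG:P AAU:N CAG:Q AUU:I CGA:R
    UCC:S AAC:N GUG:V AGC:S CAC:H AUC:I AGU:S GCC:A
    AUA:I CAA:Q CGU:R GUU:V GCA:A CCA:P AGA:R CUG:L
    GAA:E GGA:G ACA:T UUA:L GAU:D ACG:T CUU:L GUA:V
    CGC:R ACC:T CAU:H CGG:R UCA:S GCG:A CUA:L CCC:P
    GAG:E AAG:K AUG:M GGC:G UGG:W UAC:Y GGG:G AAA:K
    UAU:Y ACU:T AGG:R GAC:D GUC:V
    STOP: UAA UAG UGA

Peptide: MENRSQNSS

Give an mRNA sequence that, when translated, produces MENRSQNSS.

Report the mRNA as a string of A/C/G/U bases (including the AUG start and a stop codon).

residue 1: M -> AUG (start codon)
residue 2: E codons sorted = GAA,GAG -> pick last = GAG
residue 3: N codons sorted = AAC,AAU -> pick last = AAU
residue 4: R codons sorted = AGA,AGG,CGA,CGC,CGG,CGU -> pick last = CGU
residue 5: S codons sorted = AGC,AGU,UCA,UCC,UCG,UCU -> pick last = UCU
residue 6: Q codons sorted = CAA,CAG -> pick last = CAG
residue 7: N codons sorted = AAC,AAU -> pick last = AAU
residue 8: S codons sorted = AGC,AGU,UCA,UCC,UCG,UCU -> pick last = UCU
residue 9: S codons sorted = AGC,AGU,UCA,UCC,UCG,UCU -> pick last = UCU
terminator: stop codons sorted = UAA,UAG,UGA -> pick last = UGA

Answer: mRNA: AUGGAGAAUCGUUCUCAGAAUUCUUCUUGA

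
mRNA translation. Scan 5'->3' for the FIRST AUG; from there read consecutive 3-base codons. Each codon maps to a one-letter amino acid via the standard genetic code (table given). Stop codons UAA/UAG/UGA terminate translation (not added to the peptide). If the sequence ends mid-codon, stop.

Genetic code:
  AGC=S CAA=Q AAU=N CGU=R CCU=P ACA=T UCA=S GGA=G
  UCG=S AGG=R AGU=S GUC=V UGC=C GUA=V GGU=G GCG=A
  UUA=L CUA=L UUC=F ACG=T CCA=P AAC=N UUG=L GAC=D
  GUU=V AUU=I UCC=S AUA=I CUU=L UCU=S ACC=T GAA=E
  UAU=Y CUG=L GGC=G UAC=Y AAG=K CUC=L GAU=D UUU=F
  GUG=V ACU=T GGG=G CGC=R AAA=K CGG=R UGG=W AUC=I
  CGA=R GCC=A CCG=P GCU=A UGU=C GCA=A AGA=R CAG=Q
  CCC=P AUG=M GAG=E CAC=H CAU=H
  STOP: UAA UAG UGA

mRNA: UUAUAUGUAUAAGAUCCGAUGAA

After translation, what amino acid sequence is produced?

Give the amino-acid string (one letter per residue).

start AUG at pos 4
pos 4: AUG -> M; peptide=M
pos 7: UAU -> Y; peptide=MY
pos 10: AAG -> K; peptide=MYK
pos 13: AUC -> I; peptide=MYKI
pos 16: CGA -> R; peptide=MYKIR
pos 19: UGA -> STOP

Answer: MYKIR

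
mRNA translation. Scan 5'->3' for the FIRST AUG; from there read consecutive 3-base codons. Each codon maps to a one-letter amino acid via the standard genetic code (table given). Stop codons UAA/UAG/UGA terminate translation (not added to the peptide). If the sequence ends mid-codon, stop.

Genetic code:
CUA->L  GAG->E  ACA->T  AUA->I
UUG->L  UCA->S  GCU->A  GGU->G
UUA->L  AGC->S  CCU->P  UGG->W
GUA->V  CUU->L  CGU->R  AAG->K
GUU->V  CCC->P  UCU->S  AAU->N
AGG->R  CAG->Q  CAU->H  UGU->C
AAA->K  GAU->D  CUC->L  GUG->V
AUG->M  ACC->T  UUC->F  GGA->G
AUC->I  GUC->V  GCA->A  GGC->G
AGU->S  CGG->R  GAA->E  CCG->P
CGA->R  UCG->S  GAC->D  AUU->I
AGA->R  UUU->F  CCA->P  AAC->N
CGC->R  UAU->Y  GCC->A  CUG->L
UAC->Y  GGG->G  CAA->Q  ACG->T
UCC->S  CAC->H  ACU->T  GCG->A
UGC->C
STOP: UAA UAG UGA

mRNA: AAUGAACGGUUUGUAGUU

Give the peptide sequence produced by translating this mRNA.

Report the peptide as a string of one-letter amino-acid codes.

start AUG at pos 1
pos 1: AUG -> M; peptide=M
pos 4: AAC -> N; peptide=MN
pos 7: GGU -> G; peptide=MNG
pos 10: UUG -> L; peptide=MNGL
pos 13: UAG -> STOP

Answer: MNGL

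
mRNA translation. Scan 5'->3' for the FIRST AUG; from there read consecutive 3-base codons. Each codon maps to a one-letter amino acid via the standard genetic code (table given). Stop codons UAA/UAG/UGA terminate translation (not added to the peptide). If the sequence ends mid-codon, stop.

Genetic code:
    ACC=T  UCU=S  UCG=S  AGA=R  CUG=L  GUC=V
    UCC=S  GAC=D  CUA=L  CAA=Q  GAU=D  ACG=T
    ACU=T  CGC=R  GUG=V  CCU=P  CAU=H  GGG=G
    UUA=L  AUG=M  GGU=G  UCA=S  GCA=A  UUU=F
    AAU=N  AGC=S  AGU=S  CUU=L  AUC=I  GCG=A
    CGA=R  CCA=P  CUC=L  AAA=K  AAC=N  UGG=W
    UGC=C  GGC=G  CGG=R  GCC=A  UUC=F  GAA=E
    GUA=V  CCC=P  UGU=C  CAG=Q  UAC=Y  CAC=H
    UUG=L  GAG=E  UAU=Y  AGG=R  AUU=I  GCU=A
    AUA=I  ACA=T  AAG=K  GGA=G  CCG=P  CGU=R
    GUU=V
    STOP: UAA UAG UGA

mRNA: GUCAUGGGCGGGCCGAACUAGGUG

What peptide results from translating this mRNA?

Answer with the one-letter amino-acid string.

Answer: MGGPN

Derivation:
start AUG at pos 3
pos 3: AUG -> M; peptide=M
pos 6: GGC -> G; peptide=MG
pos 9: GGG -> G; peptide=MGG
pos 12: CCG -> P; peptide=MGGP
pos 15: AAC -> N; peptide=MGGPN
pos 18: UAG -> STOP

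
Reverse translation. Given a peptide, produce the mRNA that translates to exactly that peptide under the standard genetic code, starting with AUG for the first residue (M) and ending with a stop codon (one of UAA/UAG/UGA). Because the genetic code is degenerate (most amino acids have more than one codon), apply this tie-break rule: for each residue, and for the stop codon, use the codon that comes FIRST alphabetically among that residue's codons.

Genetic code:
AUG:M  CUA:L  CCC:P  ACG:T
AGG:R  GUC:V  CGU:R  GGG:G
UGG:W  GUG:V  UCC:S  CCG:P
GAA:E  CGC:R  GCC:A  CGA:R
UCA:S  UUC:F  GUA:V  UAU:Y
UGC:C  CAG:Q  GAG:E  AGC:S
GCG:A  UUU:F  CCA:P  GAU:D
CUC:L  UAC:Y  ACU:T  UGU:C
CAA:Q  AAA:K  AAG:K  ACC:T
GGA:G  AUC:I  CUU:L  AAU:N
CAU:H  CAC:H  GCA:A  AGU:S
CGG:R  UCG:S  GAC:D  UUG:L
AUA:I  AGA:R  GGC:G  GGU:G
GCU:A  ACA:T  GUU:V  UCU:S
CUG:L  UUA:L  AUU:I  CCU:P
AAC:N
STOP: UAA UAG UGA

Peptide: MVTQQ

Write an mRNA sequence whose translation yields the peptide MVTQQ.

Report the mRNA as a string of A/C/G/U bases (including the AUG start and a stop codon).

residue 1: M -> AUG (start codon)
residue 2: V codons sorted = GUA,GUC,GUG,GUU -> pick first = GUA
residue 3: T codons sorted = ACA,ACC,ACG,ACU -> pick first = ACA
residue 4: Q codons sorted = CAA,CAG -> pick first = CAA
residue 5: Q codons sorted = CAA,CAG -> pick first = CAA
terminator: stop codons sorted = UAA,UAG,UGA -> pick first = UAA

Answer: mRNA: AUGGUAACACAACAAUAA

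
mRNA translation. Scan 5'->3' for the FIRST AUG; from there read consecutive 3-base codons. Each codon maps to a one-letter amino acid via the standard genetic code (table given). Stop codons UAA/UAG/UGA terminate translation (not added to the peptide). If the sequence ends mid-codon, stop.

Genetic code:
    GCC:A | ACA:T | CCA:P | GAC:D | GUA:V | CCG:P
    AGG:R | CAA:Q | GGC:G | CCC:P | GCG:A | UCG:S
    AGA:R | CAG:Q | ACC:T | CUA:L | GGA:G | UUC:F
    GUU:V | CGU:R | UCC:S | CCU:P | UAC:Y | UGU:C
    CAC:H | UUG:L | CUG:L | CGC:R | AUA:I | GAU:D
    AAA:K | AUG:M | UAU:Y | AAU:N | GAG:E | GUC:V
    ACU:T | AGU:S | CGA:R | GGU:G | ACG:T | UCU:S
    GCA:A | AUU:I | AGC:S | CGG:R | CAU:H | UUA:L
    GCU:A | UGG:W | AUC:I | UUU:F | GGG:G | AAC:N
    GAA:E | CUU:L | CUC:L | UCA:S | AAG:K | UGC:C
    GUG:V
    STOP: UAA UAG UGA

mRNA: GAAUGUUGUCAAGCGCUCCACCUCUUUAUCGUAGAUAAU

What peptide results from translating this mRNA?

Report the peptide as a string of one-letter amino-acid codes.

start AUG at pos 2
pos 2: AUG -> M; peptide=M
pos 5: UUG -> L; peptide=ML
pos 8: UCA -> S; peptide=MLS
pos 11: AGC -> S; peptide=MLSS
pos 14: GCU -> A; peptide=MLSSA
pos 17: CCA -> P; peptide=MLSSAP
pos 20: CCU -> P; peptide=MLSSAPP
pos 23: CUU -> L; peptide=MLSSAPPL
pos 26: UAU -> Y; peptide=MLSSAPPLY
pos 29: CGU -> R; peptide=MLSSAPPLYR
pos 32: AGA -> R; peptide=MLSSAPPLYRR
pos 35: UAA -> STOP

Answer: MLSSAPPLYRR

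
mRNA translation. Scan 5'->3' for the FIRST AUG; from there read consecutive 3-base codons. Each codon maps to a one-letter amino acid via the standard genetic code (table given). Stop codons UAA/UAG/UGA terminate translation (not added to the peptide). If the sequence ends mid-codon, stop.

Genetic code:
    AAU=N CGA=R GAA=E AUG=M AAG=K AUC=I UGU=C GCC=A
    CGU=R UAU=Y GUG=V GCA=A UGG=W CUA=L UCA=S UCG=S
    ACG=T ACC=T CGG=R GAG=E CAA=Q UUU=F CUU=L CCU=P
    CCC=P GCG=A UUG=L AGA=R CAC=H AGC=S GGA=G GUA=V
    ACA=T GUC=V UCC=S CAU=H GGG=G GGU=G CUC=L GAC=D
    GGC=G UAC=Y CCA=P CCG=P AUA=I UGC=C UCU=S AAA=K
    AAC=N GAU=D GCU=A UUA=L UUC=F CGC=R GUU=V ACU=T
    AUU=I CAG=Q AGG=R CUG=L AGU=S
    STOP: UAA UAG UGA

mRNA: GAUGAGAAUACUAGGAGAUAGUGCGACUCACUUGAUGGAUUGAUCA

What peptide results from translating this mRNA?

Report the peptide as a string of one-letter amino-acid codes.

start AUG at pos 1
pos 1: AUG -> M; peptide=M
pos 4: AGA -> R; peptide=MR
pos 7: AUA -> I; peptide=MRI
pos 10: CUA -> L; peptide=MRIL
pos 13: GGA -> G; peptide=MRILG
pos 16: GAU -> D; peptide=MRILGD
pos 19: AGU -> S; peptide=MRILGDS
pos 22: GCG -> A; peptide=MRILGDSA
pos 25: ACU -> T; peptide=MRILGDSAT
pos 28: CAC -> H; peptide=MRILGDSATH
pos 31: UUG -> L; peptide=MRILGDSATHL
pos 34: AUG -> M; peptide=MRILGDSATHLM
pos 37: GAU -> D; peptide=MRILGDSATHLMD
pos 40: UGA -> STOP

Answer: MRILGDSATHLMD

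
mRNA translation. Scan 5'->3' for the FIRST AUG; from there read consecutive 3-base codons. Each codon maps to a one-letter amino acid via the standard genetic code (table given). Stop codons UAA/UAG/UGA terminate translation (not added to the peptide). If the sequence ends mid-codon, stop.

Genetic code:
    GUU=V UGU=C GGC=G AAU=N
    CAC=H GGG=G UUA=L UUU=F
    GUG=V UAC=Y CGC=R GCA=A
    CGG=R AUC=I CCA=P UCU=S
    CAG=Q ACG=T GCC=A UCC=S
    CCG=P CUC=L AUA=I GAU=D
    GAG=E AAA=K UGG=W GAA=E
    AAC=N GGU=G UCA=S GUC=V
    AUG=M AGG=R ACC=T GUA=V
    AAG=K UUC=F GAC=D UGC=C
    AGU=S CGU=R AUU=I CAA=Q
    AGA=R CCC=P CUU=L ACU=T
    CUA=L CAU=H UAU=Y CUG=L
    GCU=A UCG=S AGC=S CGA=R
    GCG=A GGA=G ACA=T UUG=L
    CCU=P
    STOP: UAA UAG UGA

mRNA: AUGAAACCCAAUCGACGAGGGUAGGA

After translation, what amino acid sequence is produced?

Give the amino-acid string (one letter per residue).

start AUG at pos 0
pos 0: AUG -> M; peptide=M
pos 3: AAA -> K; peptide=MK
pos 6: CCC -> P; peptide=MKP
pos 9: AAU -> N; peptide=MKPN
pos 12: CGA -> R; peptide=MKPNR
pos 15: CGA -> R; peptide=MKPNRR
pos 18: GGG -> G; peptide=MKPNRRG
pos 21: UAG -> STOP

Answer: MKPNRRG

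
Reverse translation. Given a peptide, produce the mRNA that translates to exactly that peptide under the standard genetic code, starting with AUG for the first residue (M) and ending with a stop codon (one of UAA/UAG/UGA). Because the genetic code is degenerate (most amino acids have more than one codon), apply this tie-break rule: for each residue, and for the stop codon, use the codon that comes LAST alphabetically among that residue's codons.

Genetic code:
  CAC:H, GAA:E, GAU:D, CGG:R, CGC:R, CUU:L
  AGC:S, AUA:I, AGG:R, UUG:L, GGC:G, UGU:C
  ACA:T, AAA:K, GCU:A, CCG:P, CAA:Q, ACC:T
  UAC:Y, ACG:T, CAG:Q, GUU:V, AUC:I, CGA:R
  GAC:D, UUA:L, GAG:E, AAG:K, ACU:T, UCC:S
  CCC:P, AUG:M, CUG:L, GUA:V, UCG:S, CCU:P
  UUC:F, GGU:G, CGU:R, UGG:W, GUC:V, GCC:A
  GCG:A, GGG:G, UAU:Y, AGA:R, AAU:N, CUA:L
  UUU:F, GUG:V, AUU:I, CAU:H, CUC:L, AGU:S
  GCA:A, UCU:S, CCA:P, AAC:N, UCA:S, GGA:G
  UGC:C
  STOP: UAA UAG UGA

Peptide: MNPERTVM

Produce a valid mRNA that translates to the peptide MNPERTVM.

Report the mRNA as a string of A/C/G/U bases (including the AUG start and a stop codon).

Answer: mRNA: AUGAAUCCUGAGCGUACUGUUAUGUGA

Derivation:
residue 1: M -> AUG (start codon)
residue 2: N codons sorted = AAC,AAU -> pick last = AAU
residue 3: P codons sorted = CCA,CCC,CCG,CCU -> pick last = CCU
residue 4: E codons sorted = GAA,GAG -> pick last = GAG
residue 5: R codons sorted = AGA,AGG,CGA,CGC,CGG,CGU -> pick last = CGU
residue 6: T codons sorted = ACA,ACC,ACG,ACU -> pick last = ACU
residue 7: V codons sorted = GUA,GUC,GUG,GUU -> pick last = GUU
residue 8: M -> AUG (only codon)
terminator: stop codons sorted = UAA,UAG,UGA -> pick last = UGA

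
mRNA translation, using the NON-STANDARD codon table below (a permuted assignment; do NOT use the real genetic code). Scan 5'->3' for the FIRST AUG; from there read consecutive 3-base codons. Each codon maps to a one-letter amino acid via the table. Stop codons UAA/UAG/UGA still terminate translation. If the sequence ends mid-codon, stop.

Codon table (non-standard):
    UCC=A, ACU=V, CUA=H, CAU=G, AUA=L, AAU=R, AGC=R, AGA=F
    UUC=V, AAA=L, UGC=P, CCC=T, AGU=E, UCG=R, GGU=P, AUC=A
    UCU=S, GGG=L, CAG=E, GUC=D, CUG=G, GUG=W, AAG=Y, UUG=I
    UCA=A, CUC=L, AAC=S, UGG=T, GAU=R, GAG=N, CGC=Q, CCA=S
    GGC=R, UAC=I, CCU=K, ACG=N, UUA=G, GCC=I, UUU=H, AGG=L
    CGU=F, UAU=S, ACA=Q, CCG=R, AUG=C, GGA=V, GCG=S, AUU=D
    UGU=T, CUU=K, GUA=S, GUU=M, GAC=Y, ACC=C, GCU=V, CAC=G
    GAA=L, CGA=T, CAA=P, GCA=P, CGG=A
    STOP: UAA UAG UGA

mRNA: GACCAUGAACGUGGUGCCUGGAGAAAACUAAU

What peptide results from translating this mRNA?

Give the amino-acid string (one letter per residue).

start AUG at pos 4
pos 4: AUG -> C; peptide=C
pos 7: AAC -> S; peptide=CS
pos 10: GUG -> W; peptide=CSW
pos 13: GUG -> W; peptide=CSWW
pos 16: CCU -> K; peptide=CSWWK
pos 19: GGA -> V; peptide=CSWWKV
pos 22: GAA -> L; peptide=CSWWKVL
pos 25: AAC -> S; peptide=CSWWKVLS
pos 28: UAA -> STOP

Answer: CSWWKVLS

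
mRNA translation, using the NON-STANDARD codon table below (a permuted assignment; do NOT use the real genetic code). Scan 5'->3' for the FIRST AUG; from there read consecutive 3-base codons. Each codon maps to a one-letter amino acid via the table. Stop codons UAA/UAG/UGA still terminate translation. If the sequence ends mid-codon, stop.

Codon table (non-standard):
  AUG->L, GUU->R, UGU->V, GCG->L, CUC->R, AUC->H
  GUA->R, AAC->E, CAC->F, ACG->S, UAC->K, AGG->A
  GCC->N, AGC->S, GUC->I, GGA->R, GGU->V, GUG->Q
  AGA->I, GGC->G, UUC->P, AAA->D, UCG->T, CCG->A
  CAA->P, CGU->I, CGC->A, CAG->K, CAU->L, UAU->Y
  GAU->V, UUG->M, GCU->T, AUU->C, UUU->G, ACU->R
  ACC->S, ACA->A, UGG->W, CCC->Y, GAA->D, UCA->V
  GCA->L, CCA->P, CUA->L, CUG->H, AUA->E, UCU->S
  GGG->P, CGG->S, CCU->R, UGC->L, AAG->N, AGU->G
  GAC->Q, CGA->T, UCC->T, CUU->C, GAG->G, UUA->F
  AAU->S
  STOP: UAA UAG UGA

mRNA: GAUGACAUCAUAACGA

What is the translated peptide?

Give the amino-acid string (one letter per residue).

start AUG at pos 1
pos 1: AUG -> L; peptide=L
pos 4: ACA -> A; peptide=LA
pos 7: UCA -> V; peptide=LAV
pos 10: UAA -> STOP

Answer: LAV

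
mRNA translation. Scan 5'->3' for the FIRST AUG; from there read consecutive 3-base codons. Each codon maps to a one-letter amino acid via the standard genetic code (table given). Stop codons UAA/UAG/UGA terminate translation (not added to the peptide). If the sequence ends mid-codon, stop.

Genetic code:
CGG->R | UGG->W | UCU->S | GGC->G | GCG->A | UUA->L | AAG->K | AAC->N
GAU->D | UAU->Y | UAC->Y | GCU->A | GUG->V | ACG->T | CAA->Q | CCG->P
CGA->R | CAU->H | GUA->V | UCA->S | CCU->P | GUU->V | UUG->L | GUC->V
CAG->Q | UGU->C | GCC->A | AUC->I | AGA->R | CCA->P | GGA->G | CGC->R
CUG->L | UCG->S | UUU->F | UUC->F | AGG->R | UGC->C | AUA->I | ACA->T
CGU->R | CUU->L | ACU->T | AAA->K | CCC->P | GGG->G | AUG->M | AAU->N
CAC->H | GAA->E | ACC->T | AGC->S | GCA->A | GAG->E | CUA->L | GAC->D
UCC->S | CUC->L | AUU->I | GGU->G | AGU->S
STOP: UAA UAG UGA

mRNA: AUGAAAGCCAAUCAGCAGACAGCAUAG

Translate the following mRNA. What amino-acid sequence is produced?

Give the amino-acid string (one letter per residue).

start AUG at pos 0
pos 0: AUG -> M; peptide=M
pos 3: AAA -> K; peptide=MK
pos 6: GCC -> A; peptide=MKA
pos 9: AAU -> N; peptide=MKAN
pos 12: CAG -> Q; peptide=MKANQ
pos 15: CAG -> Q; peptide=MKANQQ
pos 18: ACA -> T; peptide=MKANQQT
pos 21: GCA -> A; peptide=MKANQQTA
pos 24: UAG -> STOP

Answer: MKANQQTA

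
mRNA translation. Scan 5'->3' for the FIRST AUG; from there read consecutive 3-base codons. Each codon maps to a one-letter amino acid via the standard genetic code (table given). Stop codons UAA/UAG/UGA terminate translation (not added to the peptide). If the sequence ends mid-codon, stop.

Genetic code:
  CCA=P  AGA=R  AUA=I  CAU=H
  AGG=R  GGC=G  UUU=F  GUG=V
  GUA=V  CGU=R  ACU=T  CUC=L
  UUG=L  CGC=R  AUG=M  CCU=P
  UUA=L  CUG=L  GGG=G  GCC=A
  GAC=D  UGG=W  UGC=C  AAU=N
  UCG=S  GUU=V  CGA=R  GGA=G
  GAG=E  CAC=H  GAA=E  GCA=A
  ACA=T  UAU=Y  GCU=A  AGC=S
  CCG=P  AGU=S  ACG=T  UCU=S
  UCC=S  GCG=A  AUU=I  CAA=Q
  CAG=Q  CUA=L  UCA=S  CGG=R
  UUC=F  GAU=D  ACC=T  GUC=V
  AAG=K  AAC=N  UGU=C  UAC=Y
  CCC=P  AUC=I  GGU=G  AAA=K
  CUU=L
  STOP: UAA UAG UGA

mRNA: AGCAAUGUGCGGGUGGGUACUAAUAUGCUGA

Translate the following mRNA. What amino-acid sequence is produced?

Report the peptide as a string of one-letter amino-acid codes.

Answer: MCGWVLIC

Derivation:
start AUG at pos 4
pos 4: AUG -> M; peptide=M
pos 7: UGC -> C; peptide=MC
pos 10: GGG -> G; peptide=MCG
pos 13: UGG -> W; peptide=MCGW
pos 16: GUA -> V; peptide=MCGWV
pos 19: CUA -> L; peptide=MCGWVL
pos 22: AUA -> I; peptide=MCGWVLI
pos 25: UGC -> C; peptide=MCGWVLIC
pos 28: UGA -> STOP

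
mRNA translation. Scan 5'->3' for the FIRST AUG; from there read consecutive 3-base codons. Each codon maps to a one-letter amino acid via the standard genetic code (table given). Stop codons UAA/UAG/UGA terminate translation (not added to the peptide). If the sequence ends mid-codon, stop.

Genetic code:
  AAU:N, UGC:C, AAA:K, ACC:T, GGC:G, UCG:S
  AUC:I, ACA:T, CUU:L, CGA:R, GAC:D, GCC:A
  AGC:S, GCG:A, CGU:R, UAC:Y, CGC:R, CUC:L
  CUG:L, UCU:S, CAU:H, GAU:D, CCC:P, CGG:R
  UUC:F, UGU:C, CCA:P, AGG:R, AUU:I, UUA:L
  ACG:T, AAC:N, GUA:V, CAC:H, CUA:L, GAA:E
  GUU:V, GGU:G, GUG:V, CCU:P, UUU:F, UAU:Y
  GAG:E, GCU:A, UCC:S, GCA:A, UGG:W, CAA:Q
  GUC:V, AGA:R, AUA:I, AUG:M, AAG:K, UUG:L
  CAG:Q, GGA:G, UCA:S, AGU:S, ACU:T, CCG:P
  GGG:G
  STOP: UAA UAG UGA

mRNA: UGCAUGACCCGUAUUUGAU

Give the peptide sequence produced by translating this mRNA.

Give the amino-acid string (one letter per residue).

Answer: MTRI

Derivation:
start AUG at pos 3
pos 3: AUG -> M; peptide=M
pos 6: ACC -> T; peptide=MT
pos 9: CGU -> R; peptide=MTR
pos 12: AUU -> I; peptide=MTRI
pos 15: UGA -> STOP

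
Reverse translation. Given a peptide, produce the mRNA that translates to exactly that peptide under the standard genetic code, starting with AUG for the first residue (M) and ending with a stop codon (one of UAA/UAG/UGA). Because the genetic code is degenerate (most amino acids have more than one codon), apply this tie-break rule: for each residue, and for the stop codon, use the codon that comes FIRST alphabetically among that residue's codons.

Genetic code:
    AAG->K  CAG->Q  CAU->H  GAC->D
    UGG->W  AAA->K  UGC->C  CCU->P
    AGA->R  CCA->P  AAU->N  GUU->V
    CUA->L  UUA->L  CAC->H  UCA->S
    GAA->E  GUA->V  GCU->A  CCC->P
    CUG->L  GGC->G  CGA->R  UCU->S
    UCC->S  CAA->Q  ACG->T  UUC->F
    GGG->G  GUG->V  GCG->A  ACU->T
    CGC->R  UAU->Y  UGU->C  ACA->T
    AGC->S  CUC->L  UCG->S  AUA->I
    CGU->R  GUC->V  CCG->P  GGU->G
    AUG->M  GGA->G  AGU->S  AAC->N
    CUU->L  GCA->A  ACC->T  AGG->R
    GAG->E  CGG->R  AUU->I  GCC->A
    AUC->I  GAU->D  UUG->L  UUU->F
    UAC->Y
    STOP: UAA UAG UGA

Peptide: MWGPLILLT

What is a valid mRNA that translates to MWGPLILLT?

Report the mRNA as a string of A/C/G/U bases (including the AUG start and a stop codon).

residue 1: M -> AUG (start codon)
residue 2: W -> UGG (only codon)
residue 3: G codons sorted = GGA,GGC,GGG,GGU -> pick first = GGA
residue 4: P codons sorted = CCA,CCC,CCG,CCU -> pick first = CCA
residue 5: L codons sorted = CUA,CUC,CUG,CUU,UUA,UUG -> pick first = CUA
residue 6: I codons sorted = AUA,AUC,AUU -> pick first = AUA
residue 7: L codons sorted = CUA,CUC,CUG,CUU,UUA,UUG -> pick first = CUA
residue 8: L codons sorted = CUA,CUC,CUG,CUU,UUA,UUG -> pick first = CUA
residue 9: T codons sorted = ACA,ACC,ACG,ACU -> pick first = ACA
terminator: stop codons sorted = UAA,UAG,UGA -> pick first = UAA

Answer: mRNA: AUGUGGGGACCACUAAUACUACUAACAUAA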